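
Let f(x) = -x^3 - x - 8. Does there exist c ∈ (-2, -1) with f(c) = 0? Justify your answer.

f(-2) = 2 and f(-1) = -6, which have opposite signs.
As a polynomial, f is continuous on every closed interval.
The Intermediate Value Theorem then guarantees some c ∈ (-2, -1) with f(c) = 0.

Yes, such a c exists.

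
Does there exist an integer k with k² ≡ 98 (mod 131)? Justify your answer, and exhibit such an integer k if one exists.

No, no such integer exists.

Apply Euler's criterion with the prime 131: 98 is a quadratic residue iff 98^65 ≡ 1 (mod 131), and a non-residue iff it is ≡ −1.
Squaring successively (mod 131): 98^2 = 9604 ≡ 41; 98^4 ≡ 41² = 1681 ≡ 109; 98^8 ≡ 109² = 11881 ≡ 91; 98^16 ≡ 91² = 8281 ≡ 28; 98^32 ≡ 28² = 784 ≡ 129; 98^64 ≡ 129² = 16641 ≡ 4.
Since 65 = 64 + 1, 98^65 ≡ 4 · 98; multiplying out mod 131: 4·98 = 392 ≡ 130. Thus 98^65 ≡ 130 ≡ −1 (mod 131).
By Euler's criterion 98 is a quadratic non-residue mod 131: no k satisfies k² ≡ 98 (mod 131).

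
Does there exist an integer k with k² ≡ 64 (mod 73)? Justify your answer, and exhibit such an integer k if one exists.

k = 65 works: 65² = 4225, and 4225 − 64 = 4161 = 57·73.

k = 65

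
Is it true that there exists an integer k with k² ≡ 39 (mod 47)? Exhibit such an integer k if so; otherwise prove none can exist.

No such integer exists.

47 is prime, so by Euler's criterion 39 is a square mod 47 iff 39^((47−1)/2) = 39^23 ≡ 1 (mod 47).
Repeated squaring mod 47: 39^2 = 1521 ≡ 17; 39^4 ≡ 17² = 289 ≡ 7; 39^8 ≡ 7² = 49 ≡ 2; 39^16 ≡ 2² = 4 ≡ 4.
Since 23 = 16 + 4 + 2 + 1, 39^23 ≡ 4 · 7 · 17 · 39; multiplying out mod 47: 4·7 = 28 ≡ 28, then 28·17 = 476 ≡ 6, then 6·39 = 234 ≡ 46. Thus 39^23 ≡ 46 ≡ −1 (mod 47).
The value −1 means 39 is a non-residue modulo 47, so k² ≡ 39 (mod 47) is impossible.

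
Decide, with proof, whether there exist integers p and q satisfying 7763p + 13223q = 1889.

Any value of 7763p + 13223q is a multiple of gcd(7763, 13223) = 7.
But 1889 = 7·269 + 6, so 7 ∤ 1889.
Therefore 7763p + 13223q = 1889 has no solution in integers.

No such integers exist.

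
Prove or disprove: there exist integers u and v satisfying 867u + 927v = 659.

There are no such integers.

Both 867 and 927 are divisible by gcd(867, 927) = 3, hence so is any combination 867u + 927v.
But 659 = 3·219 + 2, so 3 ∤ 659.
Therefore 867u + 927v = 659 has no solution in integers.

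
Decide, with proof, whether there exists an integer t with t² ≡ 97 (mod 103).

Take t = 32. Then 32² = 1024 = 9·103 + 97, so 32² ≡ 97 (mod 103).

t = 32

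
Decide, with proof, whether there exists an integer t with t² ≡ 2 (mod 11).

Computing t² mod 11 for t = 0, 1, …, 5 (enough, by the symmetry t ↦ 11 − t) gives 0, 1, 4, 9, 5, 3.
So the quadratic residues mod 11 are {0, 1, 3, 4, 5, 9}, and 2 is not among them.
Therefore t² ≡ 2 (mod 11) has no solution.

No such integer exists.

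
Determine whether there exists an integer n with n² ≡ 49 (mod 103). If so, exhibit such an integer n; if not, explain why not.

Take n = 7. Then 7² = 49, and since 0 ≤ 49 < 103 this is already reduced: 7² ≡ 49 (mod 103).

n = 7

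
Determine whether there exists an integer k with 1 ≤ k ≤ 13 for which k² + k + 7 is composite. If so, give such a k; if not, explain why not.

k = 4

At k = 4: 4² + 4 + 7 = 27 = 3·9, which is composite.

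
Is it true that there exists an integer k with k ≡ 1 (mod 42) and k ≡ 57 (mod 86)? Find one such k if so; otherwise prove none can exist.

The moduli are not coprime: gcd(42, 86) = 2. Compatibility requires 2 ∣ (57 − 1) = 56, which holds, so solutions exist.
Put k = 1 + 42t, so we need 42t ≡ 56 (mod 86), equivalently (divide by 2) 21t ≡ 28 (mod 43).
Since 21·41 = 861 = 20·43 + 1, the inverse of 21 mod 43 is 41.
Multiplying by 41: t ≡ 41·28 = 1148 ≡ 30 (mod 43).
Then k = 1 + 42·30 = 1261.
Verify: 1261 = 30·42 + 1 and 1261 = 14·86 + 57. ✓

k = 1261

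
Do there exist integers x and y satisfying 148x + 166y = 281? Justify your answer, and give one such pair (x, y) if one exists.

gcd(148, 166) = 2, so every integer of the form 148x + 166y is a multiple of 2.
However 281 leaves remainder 1 on division by 2.
So the equation is unsolvable over ℤ.

No, no such integers exist.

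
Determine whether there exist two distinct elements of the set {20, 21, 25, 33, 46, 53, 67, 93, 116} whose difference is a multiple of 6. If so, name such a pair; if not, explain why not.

Reduce each element mod 6: 20↦2, 21↦3, 25↦1, 33↦3, 46↦4, 53↦5, 67↦1, 93↦3, 116↦2. The residue 2 repeats (at 20 and 116), and 116 − 20 = 96 = 16·6.

Yes: 20 and 116.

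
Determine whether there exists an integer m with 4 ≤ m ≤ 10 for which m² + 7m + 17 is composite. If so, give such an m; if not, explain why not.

At m = 7: 7² + 7·7 + 17 = 115 = 5·23, which is composite.

m = 7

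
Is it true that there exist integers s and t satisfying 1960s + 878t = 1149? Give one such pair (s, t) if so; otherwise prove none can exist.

Any value of 1960s + 878t is a multiple of gcd(1960, 878) = 2.
But 1149 is not a multiple of 2 (it leaves remainder 1).
Hence no integers s, t satisfy the equation.

No such integers exist.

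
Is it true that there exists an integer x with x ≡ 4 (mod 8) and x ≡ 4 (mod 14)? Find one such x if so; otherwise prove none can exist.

x = 4

gcd(8, 14) = 2. A simultaneous solution exists iff 4 ≡ 4 (mod 2); here 4 mod 2 = 0 = 4 mod 2, so it does.
In fact x = 4 itself already satisfies 4 mod 14 = 4.
Indeed 4 ≡ 4 (mod 8) and 4 ≡ 4 (mod 14).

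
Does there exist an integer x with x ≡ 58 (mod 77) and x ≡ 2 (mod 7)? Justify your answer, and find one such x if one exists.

Here gcd(77, 7) = 7, and both 58 and 2 leave remainder 2 mod 7, so the system is consistent.
In fact x = 58 itself already satisfies 58 mod 7 = 2.
Check: 58 mod 77 = 58, 58 mod 7 = 2. ✓

x = 58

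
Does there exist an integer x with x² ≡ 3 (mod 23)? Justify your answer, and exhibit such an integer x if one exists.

x = 16

x = 16 works: 16² = 256, and 256 − 3 = 253 = 11·23.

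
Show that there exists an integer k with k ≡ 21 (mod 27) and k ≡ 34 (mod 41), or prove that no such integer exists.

k = 75

Since 27 and 41 share no common factor, CRT says the pair of congruences has a solution (unique mod 1107).
Any solution of the first congruence is k = 21 + 27t; substituting into the second, 27t ≡ 34 − 21 ≡ 13 (mod 41).
Since 27·38 = 1026 = 25·41 + 1, the inverse of 27 mod 41 is 38.
Therefore t ≡ 38·13 = 494 ≡ 2 (mod 41).
With t = 2: k = 21 + 27·2 = 75.
Check: 75 mod 27 = 21, 75 mod 41 = 34. ✓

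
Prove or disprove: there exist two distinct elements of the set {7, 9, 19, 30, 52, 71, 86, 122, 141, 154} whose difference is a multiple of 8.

7 and 71 are such a pair.

Reduce each element mod 8: 7↦7, 9↦1, 19↦3, 30↦6, 52↦4, 71↦7, 86↦6, 122↦2, 141↦5, 154↦2. The residue 7 repeats (at 7 and 71), and 71 − 7 = 64 = 8·8.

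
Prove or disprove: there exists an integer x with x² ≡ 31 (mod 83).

x = 60

Take x = 60. Then 60² = 3600 = 43·83 + 31, so 60² ≡ 31 (mod 83).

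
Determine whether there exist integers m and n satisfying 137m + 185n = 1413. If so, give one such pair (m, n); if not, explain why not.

Since gcd(137, 185) = 1, every integer is an integer combination of 137 and 185.
Run the Euclidean algorithm on 185 and 137: 185 = 1·137 + 48, 137 = 2·48 + 41, 48 = 1·41 + 7, 41 = 5·7 + 6, 7 = 1·6 + 1, 6 = 6·1 + 0.
Working back up the chain: 1 = 7 − 1·6 = 7 − (41 − 5·7) = −41 + 6·7 = −41 + 6·(48 − 1·41) = 6·48 − 7·41 = 6·48 − 7·(137 − 2·48) = −7·137 + 20·48 = −7·137 + 20·(185 − 1·137) = 20·185 − 27·137. So 137·(-27) + 185·20 = 1.
Multiplying through by 1413: m = (-27)·1413 = -38151, n = 20·1413 = 28260 is a solution.
Adding 207·185 to m and subtracting 207·137 from n gives the tidier solution (144, -99).
Indeed 137·144 + 185·(-99) = 19728 − 18315 = 1413.

m = 144, n = -99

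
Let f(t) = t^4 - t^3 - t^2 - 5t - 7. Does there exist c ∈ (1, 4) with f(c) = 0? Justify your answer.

f(1) = -13 and f(4) = 149, which have opposite signs.
f is continuous everywhere (it is a polynomial), in particular on [1, 4].
The Intermediate Value Theorem then guarantees some c ∈ (1, 4) with f(c) = 0.

Yes, f has a root in the interval.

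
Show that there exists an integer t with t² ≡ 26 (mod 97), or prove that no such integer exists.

97 is prime, so by Euler's criterion 26 is a square mod 97 iff 26^((97−1)/2) = 26^48 ≡ 1 (mod 97).
Squaring successively (mod 97): 26^2 = 676 ≡ 94; 26^4 ≡ 94² = 8836 ≡ 9; 26^8 ≡ 9² = 81 ≡ 81; 26^16 ≡ 81² = 6561 ≡ 62; 26^32 ≡ 62² = 3844 ≡ 61.
Since 48 = 32 + 16, 26^48 ≡ 61 · 62; multiplying out mod 97: 61·62 = 3782 ≡ 96. Thus 26^48 ≡ 96 ≡ −1 (mod 97).
By Euler's criterion 26 is a quadratic non-residue mod 97: no t satisfies t² ≡ 26 (mod 97).

There is no such integer.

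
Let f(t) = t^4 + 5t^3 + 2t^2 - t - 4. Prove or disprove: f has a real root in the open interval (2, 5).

No.

f(2) = 58 and f(5) = 1291, both positive, so a sign-change argument is unavailable; we show f keeps this sign on the whole interval.
Substitute t = 2 + u, where 0 < u < 3 on the interval. Expanding, f(2 + u) = u^4 + 13u^3 + 56u^2 + 99u + 58.
The nonzero coefficients here are all positive, so for u > 0 every term is positive (or zero), and the constant term 58 is strictly positive.
So f is strictly positive on (2, 5); no root exists in the interval.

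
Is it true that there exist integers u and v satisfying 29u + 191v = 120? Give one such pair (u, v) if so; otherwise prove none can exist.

29 and 191 are coprime, so 29u + 191v ranges over all of ℤ.
Dividing repeatedly: 191 = 6·29 + 17, 29 = 1·17 + 12, 17 = 1·12 + 5, 12 = 2·5 + 2, 5 = 2·2 + 1, 2 = 2·1 + 0.
Working back up the chain: 1 = 5 − 2·2 = 5 − 2·(12 − 2·5) = −2·12 + 5·5 = −2·12 + 5·(17 − 1·12) = 5·17 − 7·12 = 5·17 − 7·(29 − 1·17) = −7·29 + 12·17 = −7·29 + 12·(191 − 6·29) = 12·191 − 79·29. So 29·(-79) + 191·12 = 1.
Times 120: 29·(-9480) + 191·1440 = 120, so (-9480, 1440) solves it.
Shifting by a multiple of (191, −29) keeps it a solution: u = -9480 + 50·191 = 70, v = 1440 − 50·29 = -10.
Indeed 29·70 + 191·(-10) = 2030 − 1910 = 120.

u = 70, v = -10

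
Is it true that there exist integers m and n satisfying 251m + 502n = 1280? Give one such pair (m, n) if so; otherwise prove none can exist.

No such integers exist.

gcd(251, 502) = 251, so every integer of the form 251m + 502n is a multiple of 251.
But 1280 is not a multiple of 251 (it leaves remainder 25).
Therefore 251m + 502n = 1280 has no solution in integers.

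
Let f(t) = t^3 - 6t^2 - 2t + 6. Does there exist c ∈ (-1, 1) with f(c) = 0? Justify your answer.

Yes, such a c exists.

f(-1) = 1 and f(1) = -1, which have opposite signs.
Since f is a polynomial it is continuous on [-1, 1].
By the Intermediate Value Theorem, f takes the value 0 somewhere in the open interval.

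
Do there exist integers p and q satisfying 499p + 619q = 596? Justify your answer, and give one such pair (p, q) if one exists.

Since gcd(499, 619) = 1, every integer is an integer combination of 499 and 619.
Euclidean algorithm: 619 = 1·499 + 120, 499 = 4·120 + 19, 120 = 6·19 + 6, 19 = 3·6 + 1, 6 = 6·1 + 0.
Back-substituting, 1 = 19 − 3·6 = 19 − 3·(120 − 6·19) = −3·120 + 19·19 = −3·120 + 19·(499 − 4·120) = 19·499 − 79·120 = 19·499 − 79·(619 − 1·499) = −79·619 + 98·499; that is, 499·98 + 619·(-79) = 1.
Times 596: 499·58408 + 619·(-47084) = 596, so (58408, -47084) solves it.
Shifting by a multiple of (619, −499) keeps it a solution: p = 58408 − 94·619 = 222, q = -47084 + 94·499 = -178.
Indeed 499·222 + 619·(-178) = 110778 − 110182 = 596.

p = 222, q = -178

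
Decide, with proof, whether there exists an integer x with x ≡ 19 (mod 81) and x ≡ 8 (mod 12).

No such integer exists.

Both moduli are multiples of 3 = gcd(81, 12), so any solution would satisfy x ≡ 19 and x ≡ 8 modulo 3 simultaneously.
However 19 ≡ 1 and 8 ≡ 2 (mod 3), and 1 ≠ 2.
So no integer satisfies both congruences.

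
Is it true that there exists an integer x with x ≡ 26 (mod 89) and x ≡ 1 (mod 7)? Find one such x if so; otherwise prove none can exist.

Since 89 and 7 share no common factor, CRT says the pair of congruences has a solution (unique mod 623).
Write x = 26 + 89t and require 26 + 89t ≡ 1 (mod 7), i.e. 89t ≡ 3 (mod 7).
89 ≡ 5 (mod 7), so this reads 5t ≡ 3 (mod 7). To invert 5 modulo 7: 7 = 1·5 + 2, 5 = 2·2 + 1, 2 = 2·1 + 0, and unwinding, 1 = 5 − 2·2 = 5 − 2·(7 − 1·5) = −2·7 + 3·5. Thus 5⁻¹ ≡ 3 (mod 7).
Multiplying by 3: t ≡ 3·3 = 9 ≡ 2 (mod 7).
Taking t = 2 gives x = 26 + 89·2 = 204.
Indeed 204 ≡ 26 (mod 89) and 204 ≡ 1 (mod 7).

x = 204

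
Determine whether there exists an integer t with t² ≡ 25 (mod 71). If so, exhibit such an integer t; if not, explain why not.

t = 5

Take t = 5. Then 5² = 25, and since 0 ≤ 25 < 71 this is already reduced: 5² ≡ 25 (mod 71).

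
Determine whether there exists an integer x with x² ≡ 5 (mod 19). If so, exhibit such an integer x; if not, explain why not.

x = 10

Take x = 10. Then 10² = 100 = 5·19 + 5, so 10² ≡ 5 (mod 19).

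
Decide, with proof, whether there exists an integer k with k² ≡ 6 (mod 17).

Squares mod 17 repeat after k = 8 (as (−k)² = k²); for k = 0..8 they are 0, 1, 4, 9, 16, 8, 2, 15, 13.
So the quadratic residues mod 17 are {0, 1, 2, 4, 8, 9, 13, 15, 16}, and 6 is not among them.
Therefore k² ≡ 6 (mod 17) has no solution.

There is no such integer.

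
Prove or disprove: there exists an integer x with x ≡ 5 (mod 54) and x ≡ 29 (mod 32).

gcd(54, 32) = 2. A simultaneous solution exists iff 5 ≡ 29 (mod 2); here 5 mod 2 = 1 = 29 mod 2, so it does.
Step through x = 5, 5 + 54, 5 + 2·54, …: the values 5, 59, 113, 167, 221 reduce mod 32 to 5, 27, 17, 7, 29. The value 221 hits 29.
Verify: 221 = 4·54 + 5 and 221 = 6·32 + 29. ✓

x = 221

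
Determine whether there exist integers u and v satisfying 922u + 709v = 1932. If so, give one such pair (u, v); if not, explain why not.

u = 59, v = -74

Since gcd(922, 709) = 1, every integer is an integer combination of 922 and 709.
Dividing repeatedly: 922 = 1·709 + 213, 709 = 3·213 + 70, 213 = 3·70 + 3, 70 = 23·3 + 1, 3 = 3·1 + 0.
Working back up the chain: 1 = 70 − 23·3 = 70 − 23·(213 − 3·70) = −23·213 + 70·70 = −23·213 + 70·(709 − 3·213) = 70·709 − 233·213 = 70·709 − 233·(922 − 1·709) = −233·922 + 303·709. So 922·(-233) + 709·303 = 1.
Times 1932: 922·(-450156) + 709·585396 = 1932, so (-450156, 585396) solves it.
Adding 635·709 to u and subtracting 635·922 from v gives the tidier solution (59, -74).
Indeed 922·59 + 709·(-74) = 54398 − 52466 = 1932.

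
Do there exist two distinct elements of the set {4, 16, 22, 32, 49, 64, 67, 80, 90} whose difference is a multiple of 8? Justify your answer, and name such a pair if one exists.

16 mod 8 = 0 and 32 mod 8 = 0, so 32 − 16 = 16 = 2·8.

16 and 32 are such a pair.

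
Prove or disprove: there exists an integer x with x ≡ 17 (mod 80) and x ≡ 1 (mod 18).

x = 577

The moduli are not coprime: gcd(80, 18) = 2. Compatibility requires 2 ∣ (1 − 17) = -16, which holds, so solutions exist.
Step through x = 17, 17 + 80, 17 + 2·80, …: the values 17, 97, 177, 257, 337, 417, 497, 577 reduce mod 18 to 17, 7, 15, 5, 13, 3, 11, 1. The value 577 hits 1.
Verify: 577 = 7·80 + 17 and 577 = 32·18 + 1. ✓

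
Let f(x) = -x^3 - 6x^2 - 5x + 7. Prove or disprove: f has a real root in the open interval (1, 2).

The endpoint values f(1) = -5 and f(2) = -35 are both negative. Claim: f(x) < 0 for every x in (1, 2).
Shift to the endpoint 1: with x = 1 + u (0 < u < 1), one computes f(1 + u) = -u^3 - 9u^2 - 20u - 5.
All 4 nonzero coefficients of this polynomial in u are negative; hence for u > 0 the value is a sum of negative terms (the constant -5 among them).
So f is strictly negative on (1, 2); no root exists in the interval.

No.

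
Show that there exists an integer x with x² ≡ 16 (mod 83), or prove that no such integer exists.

x = 79

x = 79 works: 79² = 6241, and 6241 − 16 = 6225 = 75·83.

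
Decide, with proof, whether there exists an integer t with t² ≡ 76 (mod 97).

Apply Euler's criterion with the prime 97: 76 is a quadratic residue iff 76^48 ≡ 1 (mod 97), and a non-residue iff it is ≡ −1.
Squaring successively (mod 97): 76^2 = 5776 ≡ 53; 76^4 ≡ 53² = 2809 ≡ 93; 76^8 ≡ 93² = 8649 ≡ 16; 76^16 ≡ 16² = 256 ≡ 62; 76^32 ≡ 62² = 3844 ≡ 61.
Since 48 = 32 + 16, 76^48 ≡ 61 · 62; multiplying out mod 97: 61·62 = 3782 ≡ 96. Thus 76^48 ≡ 96 ≡ −1 (mod 97).
By Euler's criterion 76 is a quadratic non-residue mod 97: no t satisfies t² ≡ 76 (mod 97).

No, no such integer exists.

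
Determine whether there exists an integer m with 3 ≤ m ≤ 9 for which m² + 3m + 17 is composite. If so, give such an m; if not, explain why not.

m = 3

At m = 3: 3² + 3·3 + 17 = 35 = 5·7, which is composite.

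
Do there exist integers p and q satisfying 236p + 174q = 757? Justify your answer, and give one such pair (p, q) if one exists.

Both 236 and 174 are divisible by gcd(236, 174) = 2, hence so is any combination 236p + 174q.
However 757 leaves remainder 1 on division by 2.
So the equation is unsolvable over ℤ.

No, no such integers exist.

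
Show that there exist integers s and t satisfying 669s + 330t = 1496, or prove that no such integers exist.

Any value of 669s + 330t is a multiple of gcd(669, 330) = 3.
But 1496 is not a multiple of 3 (it leaves remainder 2).
So the equation is unsolvable over ℤ.

No, no such integers exist.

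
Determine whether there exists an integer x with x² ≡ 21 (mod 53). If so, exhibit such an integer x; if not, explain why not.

Apply Euler's criterion with the prime 53: 21 is a quadratic residue iff 21^26 ≡ 1 (mod 53), and a non-residue iff it is ≡ −1.
Repeated squaring mod 53: 21^2 = 441 ≡ 17; 21^4 ≡ 17² = 289 ≡ 24; 21^8 ≡ 24² = 576 ≡ 46; 21^16 ≡ 46² = 2116 ≡ 49.
Since 26 = 16 + 8 + 2, 21^26 ≡ 49 · 46 · 17; multiplying out mod 53: 49·46 = 2254 ≡ 28, then 28·17 = 476 ≡ 52. Thus 21^26 ≡ 52 ≡ −1 (mod 53).
The value −1 means 21 is a non-residue modulo 53, so x² ≡ 21 (mod 53) is impossible.

No such integer exists.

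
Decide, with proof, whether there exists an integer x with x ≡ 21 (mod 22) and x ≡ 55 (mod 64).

x = 439

gcd(22, 64) = 2. A simultaneous solution exists iff 21 ≡ 55 (mod 2); here 21 mod 2 = 1 = 55 mod 2, so it does.
Write x = 21 + 22t. Then 22t ≡ 55 − 21 ≡ 34 (mod 64); dividing through by 2 gives 11t ≡ 17 (mod 32).
Invert 11 mod 32 by the Euclidean algorithm: 32 = 2·11 + 10, 11 = 1·10 + 1, 10 = 10·1 + 0; back-substituting, 1 = 11 − 1·10 = 11 − (32 − 2·11) = −32 + 3·11. Hence 11·3 ≡ 1, so 11⁻¹ ≡ 3 (mod 32).
Multiplying by 3: t ≡ 3·17 = 51 ≡ 19 (mod 32).
Then x = 21 + 22·19 = 439.
Indeed 439 ≡ 21 (mod 22) and 439 ≡ 55 (mod 64).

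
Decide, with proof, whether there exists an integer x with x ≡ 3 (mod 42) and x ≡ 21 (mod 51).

gcd(42, 51) = 3. A simultaneous solution exists iff 3 ≡ 21 (mod 3); here 3 mod 3 = 0 = 21 mod 3, so it does.
Write x = 3 + 42t. Then 42t ≡ 21 − 3 ≡ 18 (mod 51); dividing through by 3 gives 14t ≡ 6 (mod 17).
Note 14·11 = 154 ≡ 1 (mod 17) (as 154 − 1 = 9·17), so 14⁻¹ ≡ 11.
Multiplying by 11: t ≡ 11·6 = 66 ≡ 15 (mod 17).
Then x = 3 + 42·15 = 633.
Check: 633 mod 42 = 3, 633 mod 51 = 21. ✓

x = 633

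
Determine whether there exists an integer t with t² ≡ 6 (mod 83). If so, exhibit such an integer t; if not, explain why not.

Apply Euler's criterion with the prime 83: 6 is a quadratic residue iff 6^41 ≡ 1 (mod 83), and a non-residue iff it is ≡ −1.
Squaring successively (mod 83): 6^2 = 36 ≡ 36; 6^4 ≡ 36² = 1296 ≡ 51; 6^8 ≡ 51² = 2601 ≡ 28; 6^16 ≡ 28² = 784 ≡ 37; 6^32 ≡ 37² = 1369 ≡ 41.
Since 41 = 32 + 8 + 1, 6^41 ≡ 41 · 28 · 6; multiplying out mod 83: 41·28 = 1148 ≡ 69, then 69·6 = 414 ≡ 82. Thus 6^41 ≡ 82 ≡ −1 (mod 83).
By Euler's criterion 6 is a quadratic non-residue mod 83: no t satisfies t² ≡ 6 (mod 83).

No such integer exists.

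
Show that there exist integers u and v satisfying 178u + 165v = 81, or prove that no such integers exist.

u = 57, v = -61

Since gcd(178, 165) = 1, every integer is an integer combination of 178 and 165.
Run the Euclidean algorithm on 178 and 165: 178 = 1·165 + 13, 165 = 12·13 + 9, 13 = 1·9 + 4, 9 = 2·4 + 1, 4 = 4·1 + 0.
Back-substituting, 1 = 9 − 2·4 = 9 − 2·(13 − 1·9) = −2·13 + 3·9 = −2·13 + 3·(165 − 12·13) = 3·165 − 38·13 = 3·165 − 38·(178 − 1·165) = −38·178 + 41·165; that is, 178·(-38) + 165·41 = 1.
Multiplying through by 81: u = (-38)·81 = -3078, v = 41·81 = 3321 is a solution.
Shifting by a multiple of (165, −178) keeps it a solution: u = -3078 + 19·165 = 57, v = 3321 − 19·178 = -61.
Check: 178·57 + 165·(-61) = 10146 − 10065 = 81. ✓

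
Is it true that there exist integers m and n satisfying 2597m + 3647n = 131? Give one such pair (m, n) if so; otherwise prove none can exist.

No, no such integers exist.

Any value of 2597m + 3647n is a multiple of gcd(2597, 3647) = 7.
However 131 leaves remainder 5 on division by 7.
Therefore 2597m + 3647n = 131 has no solution in integers.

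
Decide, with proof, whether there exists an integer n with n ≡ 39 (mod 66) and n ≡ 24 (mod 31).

n = 303

The moduli 66 and 31 are coprime, so by the Chinese Remainder Theorem a unique solution modulo 2046 exists.
Any solution of the first congruence is n = 39 + 66t; substituting into the second, 66t ≡ 24 − 39 ≡ 16 (mod 31).
66 ≡ 4 (mod 31), so this reads 4t ≡ 16 (mod 31). To invert 4 modulo 31: 31 = 7·4 + 3, 4 = 1·3 + 1, 3 = 3·1 + 0, and unwinding, 1 = 4 − 1·3 = 4 − (31 − 7·4) = −31 + 8·4. Thus 4⁻¹ ≡ 8 (mod 31).
Multiplying by 8: t ≡ 8·16 = 128 ≡ 4 (mod 31).
With t = 4: n = 39 + 66·4 = 303.
Verify: 303 = 4·66 + 39 and 303 = 9·31 + 24. ✓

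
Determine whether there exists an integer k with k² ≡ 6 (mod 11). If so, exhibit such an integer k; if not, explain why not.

Computing k² mod 11 for k = 0, 1, …, 5 (enough, by the symmetry k ↦ 11 − k) gives 0, 1, 4, 9, 5, 3.
The set of squares mod 11 is therefore {0, 1, 3, 4, 5, 9}, which does not contain 6.
Hence no integer k has k² ≡ 6 (mod 11).

There is no such integer.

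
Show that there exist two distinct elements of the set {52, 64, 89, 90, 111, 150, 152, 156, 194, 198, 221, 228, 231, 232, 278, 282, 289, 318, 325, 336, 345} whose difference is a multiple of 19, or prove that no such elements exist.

52 and 90 are such a pair.

52 mod 19 = 14 and 90 mod 19 = 14, so 90 − 52 = 38 = 2·19.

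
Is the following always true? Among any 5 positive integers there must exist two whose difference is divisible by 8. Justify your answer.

No; for instance {24, 25, 26, 27, 28} is a counterexample.

Consider the 5 integers 24, 25, …, 28. They lie in distinct residue classes modulo 8, since 5 ≤ 8.
No two share a residue, so no pair has difference divisible by 8; the claim fails for this set.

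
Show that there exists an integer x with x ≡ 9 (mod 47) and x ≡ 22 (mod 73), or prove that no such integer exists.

x = 1701

gcd(47, 73) = 1, so the Chinese Remainder Theorem guarantees exactly one residue class mod 3431 satisfying both.
Any solution of the first congruence is x = 9 + 47t; substituting into the second, 47t ≡ 22 − 9 ≡ 13 (mod 73).
Note 47·14 = 658 ≡ 1 (mod 73) (as 658 − 1 = 9·73), so 47⁻¹ ≡ 14.
Multiplying by 14: t ≡ 14·13 = 182 ≡ 36 (mod 73).
With t = 36: x = 9 + 47·36 = 1701.
Check: 1701 mod 47 = 9, 1701 mod 73 = 22. ✓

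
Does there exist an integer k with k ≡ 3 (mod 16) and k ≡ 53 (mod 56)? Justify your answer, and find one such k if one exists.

Both moduli are multiples of 8 = gcd(16, 56), so any solution would satisfy k ≡ 3 and k ≡ 53 modulo 8 simultaneously.
These are incompatible: 3 − 53 = -50 is not divisible by 8.
Hence the system has no solution.

There is no such integer.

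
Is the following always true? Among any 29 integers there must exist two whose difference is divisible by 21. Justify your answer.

Yes, this is always true.

Each integer lies in one of the 21 residue classes modulo 21.
Since 29 > 21, two of the 29 integers must share a residue class by the pigeonhole principle; call them a and b.
Then a ≡ b (mod 21), i.e. 21 ∣ (a − b).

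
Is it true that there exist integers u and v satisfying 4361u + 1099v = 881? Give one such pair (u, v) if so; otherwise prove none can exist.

Both 4361 and 1099 are divisible by gcd(4361, 1099) = 7, hence so is any combination 4361u + 1099v.
But 881 is not a multiple of 7 (it leaves remainder 6).
Therefore 4361u + 1099v = 881 has no solution in integers.

No, no such integers exist.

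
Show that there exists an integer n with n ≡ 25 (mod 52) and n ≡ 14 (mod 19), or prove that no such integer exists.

The moduli 52 and 19 are coprime, so by the Chinese Remainder Theorem a unique solution modulo 988 exists.
Write n = 25 + 52t and require 25 + 52t ≡ 14 (mod 19), i.e. 52t ≡ 8 (mod 19).
52 ≡ 14 (mod 19), so this reads 14t ≡ 8 (mod 19). Note 14·15 = 210 ≡ 1 (mod 19) (as 210 − 1 = 11·19), so 14⁻¹ ≡ 15.
Multiplying by 15: t ≡ 15·8 = 120 ≡ 6 (mod 19).
With t = 6: n = 25 + 52·6 = 337.
Check: 337 mod 52 = 25, 337 mod 19 = 14. ✓

n = 337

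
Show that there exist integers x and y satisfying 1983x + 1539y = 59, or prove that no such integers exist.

There are no such integers.

Both 1983 and 1539 are divisible by gcd(1983, 1539) = 3, hence so is any combination 1983x + 1539y.
But 59 is not a multiple of 3 (it leaves remainder 2).
Hence no integers x, y satisfy the equation.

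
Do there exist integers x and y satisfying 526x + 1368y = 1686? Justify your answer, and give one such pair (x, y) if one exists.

Since gcd(526, 1368) = 2 and 1686 = 2·843, Bézout's identity guarantees a solution.
Dividing through by 2 reduces the equation to 263x + 684y = 843.
Dividing repeatedly: 684 = 2·263 + 158, 263 = 1·158 + 105, 158 = 1·105 + 53, 105 = 1·53 + 52, 53 = 1·52 + 1, 52 = 52·1 + 0.
Unwinding: 1 = 53 − 1·52 = 53 − (105 − 1·53) = −105 + 2·53 = −105 + 2·(158 − 1·105) = 2·158 − 3·105 = 2·158 − 3·(263 − 1·158) = −3·263 + 5·158 = −3·263 + 5·(684 − 2·263) = 5·684 − 13·263, i.e. 263·(-13) + 684·5 = 1.
Times 843: 263·(-10959) + 684·4215 = 843, so (-10959, 4215) solves it.
Adding 17·684 to x and subtracting 17·263 from y gives the tidier solution (669, -256).
Check: 526·669 + 1368·(-256) = 351894 − 350208 = 1686. ✓

x = 669, y = -256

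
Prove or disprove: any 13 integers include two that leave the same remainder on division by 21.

Consider the 13 integers 60, 61, …, 72. They lie in distinct residue classes modulo 21, since 13 ≤ 21.
Hence this collection has no pair with equal remainders mod 21, disproving the claim.

No; for instance {60, 61, 62, 63, 64, 65, 66, 67, 68, 69, 70, 71, 72} is a counterexample.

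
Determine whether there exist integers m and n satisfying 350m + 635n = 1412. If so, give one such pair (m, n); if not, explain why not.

There are no such integers.

Both 350 and 635 are divisible by gcd(350, 635) = 5, hence so is any combination 350m + 635n.
But 1412 = 5·282 + 2, so 5 ∤ 1412.
Hence no integers m, n satisfy the equation.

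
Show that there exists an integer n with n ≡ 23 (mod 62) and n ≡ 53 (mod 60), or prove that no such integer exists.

n = 953

The moduli are not coprime: gcd(62, 60) = 2. Compatibility requires 2 ∣ (53 − 23) = 30, which holds, so solutions exist.
Put n = 23 + 62t, so we need 62t ≡ 30 (mod 60), equivalently (divide by 2) 31t ≡ 15 (mod 30).
31 ≡ 1 (mod 30), so this reads 1t ≡ 15 (mod 30). So t ≡ 15 (mod 30).
Then n = 23 + 62·15 = 953.
Check: 953 mod 62 = 23, 953 mod 60 = 53. ✓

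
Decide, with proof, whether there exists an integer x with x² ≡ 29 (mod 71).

x = 61 works: 61² = 3721, and 3721 − 29 = 3692 = 52·71.

x = 61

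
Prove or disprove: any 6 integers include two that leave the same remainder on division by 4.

Yes.

There are exactly 4 possible remainders on division by 4.
Placing 6 integers into 4 classes, some class receives at least two — say a and b.
That is, a and b leave the same remainder on division by 4, as claimed.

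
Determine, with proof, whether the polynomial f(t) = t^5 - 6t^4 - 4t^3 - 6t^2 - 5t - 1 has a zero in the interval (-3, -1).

No such root exists.

f(-3) = -661 and f(-1) = -5, both negative, so a sign-change argument is unavailable; we show f keeps this sign on the whole interval.
Shift to the endpoint -1: with t = -1 − u (0 < u < 2), one computes f(-1 − u) = -u^5 - 11u^4 - 30u^3 - 40u^2 - 24u - 5.
All 6 nonzero coefficients of this polynomial in u are negative; hence for u > 0 the value is a sum of negative terms (the constant -5 among them).
So f is strictly negative on (-3, -1); no root exists in the interval.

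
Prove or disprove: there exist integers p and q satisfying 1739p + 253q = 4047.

1739 and 253 are coprime, so 1739p + 253q ranges over all of ℤ.
Dividing repeatedly: 1739 = 6·253 + 221, 253 = 1·221 + 32, 221 = 6·32 + 29, 32 = 1·29 + 3, 29 = 9·3 + 2, 3 = 1·2 + 1, 2 = 2·1 + 0.
Working back up the chain: 1 = 3 − 1·2 = 3 − (29 − 9·3) = −29 + 10·3 = −29 + 10·(32 − 1·29) = 10·32 − 11·29 = 10·32 − 11·(221 − 6·32) = −11·221 + 76·32 = −11·221 + 76·(253 − 1·221) = 76·253 − 87·221 = 76·253 − 87·(1739 − 6·253) = −87·1739 + 598·253. So 1739·(-87) + 253·598 = 1.
Multiplying through by 4047: p = (-87)·4047 = -352089, q = 598·4047 = 2420106 is a solution.
Shifting by a multiple of (253, −1739) keeps it a solution: p = -352089 + 1392·253 = 87, q = 2420106 − 1392·1739 = -582.
Check: 1739·87 + 253·(-582) = 151293 − 147246 = 4047. ✓

p = 87, q = -582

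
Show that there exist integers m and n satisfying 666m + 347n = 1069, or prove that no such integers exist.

m = 346, n = -661

Since gcd(666, 347) = 1, every integer is an integer combination of 666 and 347.
Euclidean algorithm: 666 = 1·347 + 319, 347 = 1·319 + 28, 319 = 11·28 + 11, 28 = 2·11 + 6, 11 = 1·6 + 5, 6 = 1·5 + 1, 5 = 5·1 + 0.
Back-substituting, 1 = 6 − 1·5 = 6 − (11 − 1·6) = −11 + 2·6 = −11 + 2·(28 − 2·11) = 2·28 − 5·11 = 2·28 − 5·(319 − 11·28) = −5·319 + 57·28 = −5·319 + 57·(347 − 1·319) = 57·347 − 62·319 = 57·347 − 62·(666 − 1·347) = −62·666 + 119·347; that is, 666·(-62) + 347·119 = 1.
Times 1069: 666·(-66278) + 347·127211 = 1069, so (-66278, 127211) solves it.
Adding 192·347 to m and subtracting 192·666 from n gives the tidier solution (346, -661).
Indeed 666·346 + 347·(-661) = 230436 − 229367 = 1069.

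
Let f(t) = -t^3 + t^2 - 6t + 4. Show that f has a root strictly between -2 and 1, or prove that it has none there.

Yes, f has a root in the interval.

f(-2) = 28 and f(1) = -2, which have opposite signs.
Since f is a polynomial it is continuous on [-2, 1].
By the Intermediate Value Theorem f must vanish at some point of (-2, 1).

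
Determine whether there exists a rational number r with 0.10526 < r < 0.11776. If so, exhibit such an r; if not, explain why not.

r = 1/9

Scale by 9: the interval becomes (0.94734, 1.05984), which contains the integer 1.
Hence 1/9 is a rational number with 0.10526 < 1/9 < 0.11776.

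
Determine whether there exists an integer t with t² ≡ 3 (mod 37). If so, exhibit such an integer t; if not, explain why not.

t = 22

Take t = 22. Then 22² = 484 = 13·37 + 3, so 22² ≡ 3 (mod 37).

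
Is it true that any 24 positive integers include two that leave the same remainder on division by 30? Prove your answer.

Take the 24 consecutive integers 113, 114, …, 136: their residues mod 30 are all distinct because 24 ≤ 30.
Hence this collection has no pair with equal remainders mod 30, disproving the claim.

No; for instance {113, 114, 115, 116, 117, 118, 119, 120, 121, 122, 123, 124, 125, 126, 127, 128, 129, 130, 131, 132, 133, 134, 135, 136} is a counterexample.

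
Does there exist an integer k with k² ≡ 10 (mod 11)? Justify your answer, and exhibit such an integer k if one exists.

Squares mod 11 repeat after k = 5 (as (−k)² = k²); for k = 0..5 they are 0, 1, 4, 9, 5, 3.
So the quadratic residues mod 11 are {0, 1, 3, 4, 5, 9}, and 10 is not among them.
Therefore k² ≡ 10 (mod 11) has no solution.

There is no such integer.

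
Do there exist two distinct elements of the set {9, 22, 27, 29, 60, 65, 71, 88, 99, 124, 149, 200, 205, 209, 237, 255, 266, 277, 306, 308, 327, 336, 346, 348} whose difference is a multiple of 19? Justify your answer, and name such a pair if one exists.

Yes: 9 and 237.

Both 9 and 237 leave remainder 9 on division by 19; their difference 228 = 12·19 is a multiple of 19.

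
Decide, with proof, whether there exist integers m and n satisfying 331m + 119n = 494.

m = 100, n = -274

331 and 119 are coprime, so 331m + 119n ranges over all of ℤ.
Dividing repeatedly: 331 = 2·119 + 93, 119 = 1·93 + 26, 93 = 3·26 + 15, 26 = 1·15 + 11, 15 = 1·11 + 4, 11 = 2·4 + 3, 4 = 1·3 + 1, 3 = 3·1 + 0.
Unwinding: 1 = 4 − 1·3 = 4 − (11 − 2·4) = −11 + 3·4 = −11 + 3·(15 − 1·11) = 3·15 − 4·11 = 3·15 − 4·(26 − 1·15) = −4·26 + 7·15 = −4·26 + 7·(93 − 3·26) = 7·93 − 25·26 = 7·93 − 25·(119 − 1·93) = −25·119 + 32·93 = −25·119 + 32·(331 − 2·119) = 32·331 − 89·119, i.e. 331·32 + 119·(-89) = 1.
Multiplying through by 494: m = 32·494 = 15808, n = (-89)·494 = -43966 is a solution.
Subtracting 132·119 from m and adding 132·331 to n gives the tidier solution (100, -274).
Check: 331·100 + 119·(-274) = 33100 − 32606 = 494. ✓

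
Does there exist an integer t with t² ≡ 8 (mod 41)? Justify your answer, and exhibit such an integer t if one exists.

Take t = 7. Then 7² = 49 = 1·41 + 8, so 7² ≡ 8 (mod 41).

t = 7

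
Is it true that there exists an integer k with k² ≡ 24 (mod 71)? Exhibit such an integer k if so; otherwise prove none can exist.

k = 33 works: 33² = 1089, and 1089 − 24 = 1065 = 15·71.

k = 33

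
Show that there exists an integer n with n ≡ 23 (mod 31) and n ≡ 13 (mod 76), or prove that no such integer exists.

gcd(31, 76) = 1, so the Chinese Remainder Theorem guarantees exactly one residue class mod 2356 satisfying both.
Any solution of the first congruence is n = 23 + 31t; substituting into the second, 31t ≡ 13 − 23 ≡ 66 (mod 76).
Since 31·27 = 837 = 11·76 + 1, the inverse of 31 mod 76 is 27.
Multiplying by 27: t ≡ 27·66 = 1782 ≡ 34 (mod 76).
Taking t = 34 gives n = 23 + 31·34 = 1077.
Indeed 1077 ≡ 23 (mod 31) and 1077 ≡ 13 (mod 76).

n = 1077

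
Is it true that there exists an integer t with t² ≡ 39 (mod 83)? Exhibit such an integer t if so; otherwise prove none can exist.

No, no such integer exists.

Apply Euler's criterion with the prime 83: 39 is a quadratic residue iff 39^41 ≡ 1 (mod 83), and a non-residue iff it is ≡ −1.
Repeated squaring mod 83: 39^2 = 1521 ≡ 27; 39^4 ≡ 27² = 729 ≡ 65; 39^8 ≡ 65² = 4225 ≡ 75; 39^16 ≡ 75² = 5625 ≡ 64; 39^32 ≡ 64² = 4096 ≡ 29.
Since 41 = 32 + 8 + 1, 39^41 ≡ 29 · 75 · 39; multiplying out mod 83: 29·75 = 2175 ≡ 17, then 17·39 = 663 ≡ 82. Thus 39^41 ≡ 82 ≡ −1 (mod 83).
By Euler's criterion 39 is a quadratic non-residue mod 83: no t satisfies t² ≡ 39 (mod 83).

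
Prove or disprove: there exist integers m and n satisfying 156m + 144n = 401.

gcd(156, 144) = 12, so every integer of the form 156m + 144n is a multiple of 12.
But 401 is not a multiple of 12 (it leaves remainder 5).
So the equation is unsolvable over ℤ.

There are no such integers.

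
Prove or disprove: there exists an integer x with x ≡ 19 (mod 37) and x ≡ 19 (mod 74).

gcd(37, 74) = 37. A simultaneous solution exists iff 19 ≡ 19 (mod 37); here 19 mod 37 = 19 = 19 mod 37, so it does.
The smallest candidate x = 19 works directly: 19 ≡ 19 (mod 74).
Indeed 19 ≡ 19 (mod 37) and 19 ≡ 19 (mod 74).

x = 19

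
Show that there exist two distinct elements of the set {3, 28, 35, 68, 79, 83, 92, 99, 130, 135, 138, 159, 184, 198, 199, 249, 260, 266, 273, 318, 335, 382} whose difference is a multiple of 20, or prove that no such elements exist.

Both 3 and 83 leave remainder 3 on division by 20; their difference 80 = 4·20 is a multiple of 20.

The pair (3, 83) works.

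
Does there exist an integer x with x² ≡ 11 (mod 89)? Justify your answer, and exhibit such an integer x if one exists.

x = 10

x = 10 works: 10² = 100, and 100 − 11 = 89 = 1·89.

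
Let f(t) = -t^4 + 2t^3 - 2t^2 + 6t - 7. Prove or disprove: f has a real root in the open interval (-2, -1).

The endpoint values f(-2) = -59 and f(-1) = -18 are both negative. Claim: f(t) < 0 for every t in (-2, -1).
Shift to the endpoint -1: with t = -1 − u (0 < u < 1), one computes f(-1 − u) = -u^4 - 6u^3 - 14u^2 - 20u - 18.
All 5 nonzero coefficients of this polynomial in u are negative; hence for u > 0 the value is a sum of negative terms (the constant -18 among them).
So f is strictly negative on (-2, -1); no root exists in the interval.

No such root exists.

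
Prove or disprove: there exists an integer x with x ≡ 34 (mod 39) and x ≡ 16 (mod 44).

x = 1204

gcd(39, 44) = 1, so the Chinese Remainder Theorem guarantees exactly one residue class mod 1716 satisfying both.
Write x = 34 + 39t and require 34 + 39t ≡ 16 (mod 44), i.e. 39t ≡ 26 (mod 44).
Invert 39 mod 44 by the Euclidean algorithm: 44 = 1·39 + 5, 39 = 7·5 + 4, 5 = 1·4 + 1, 4 = 4·1 + 0; back-substituting, 1 = 5 − 1·4 = 5 − (39 − 7·5) = −39 + 8·5 = −39 + 8·(44 − 1·39) = 8·44 − 9·39. Hence 39·(-9) ≡ 1, so 39⁻¹ ≡ -9 ≡ 35 (mod 44).
Multiplying by 35: t ≡ 35·26 = 910 ≡ 30 (mod 44).
Taking t = 30 gives x = 34 + 39·30 = 1204.
Check: 1204 mod 39 = 34, 1204 mod 44 = 16. ✓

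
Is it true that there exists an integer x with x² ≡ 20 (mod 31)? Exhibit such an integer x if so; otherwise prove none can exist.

Take x = 19. Then 19² = 361 = 11·31 + 20, so 19² ≡ 20 (mod 31).

x = 19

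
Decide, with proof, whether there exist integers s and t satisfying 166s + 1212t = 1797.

Any value of 166s + 1212t is a multiple of gcd(166, 1212) = 2.
But 1797 is not a multiple of 2 (it leaves remainder 1).
Therefore 166s + 1212t = 1797 has no solution in integers.

There are no such integers.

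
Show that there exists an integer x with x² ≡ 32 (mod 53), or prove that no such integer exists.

No, no such integer exists.

Apply Euler's criterion with the prime 53: 32 is a quadratic residue iff 32^26 ≡ 1 (mod 53), and a non-residue iff it is ≡ −1.
Repeated squaring mod 53: 32^2 = 1024 ≡ 17; 32^4 ≡ 17² = 289 ≡ 24; 32^8 ≡ 24² = 576 ≡ 46; 32^16 ≡ 46² = 2116 ≡ 49.
Since 26 = 16 + 8 + 2, 32^26 ≡ 49 · 46 · 17; multiplying out mod 53: 49·46 = 2254 ≡ 28, then 28·17 = 476 ≡ 52. Thus 32^26 ≡ 52 ≡ −1 (mod 53).
The value −1 means 32 is a non-residue modulo 53, so x² ≡ 32 (mod 53) is impossible.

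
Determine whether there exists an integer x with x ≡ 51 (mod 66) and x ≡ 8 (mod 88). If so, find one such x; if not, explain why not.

Both moduli are multiples of 22 = gcd(66, 88), so any solution would satisfy x ≡ 51 and x ≡ 8 modulo 22 simultaneously.
These are incompatible: 51 − 8 = 43 is not divisible by 22.
So no integer satisfies both congruences.

No, no such integer exists.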